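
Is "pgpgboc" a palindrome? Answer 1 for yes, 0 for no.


Input: pgpgboc
Reversed: cobgpgp
  Compare pos 0 ('p') with pos 6 ('c'): MISMATCH
  Compare pos 1 ('g') with pos 5 ('o'): MISMATCH
  Compare pos 2 ('p') with pos 4 ('b'): MISMATCH
Result: not a palindrome

0


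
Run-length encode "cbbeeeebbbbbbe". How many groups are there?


Input: cbbeeeebbbbbbe
Scanning for consecutive runs:
  Group 1: 'c' x 1 (positions 0-0)
  Group 2: 'b' x 2 (positions 1-2)
  Group 3: 'e' x 4 (positions 3-6)
  Group 4: 'b' x 6 (positions 7-12)
  Group 5: 'e' x 1 (positions 13-13)
Total groups: 5

5


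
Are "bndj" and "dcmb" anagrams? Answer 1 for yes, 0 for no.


Strings: "bndj", "dcmb"
Sorted first:  bdjn
Sorted second: bcdm
Differ at position 1: 'd' vs 'c' => not anagrams

0


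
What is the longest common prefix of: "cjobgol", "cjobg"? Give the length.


Words: cjobgol, cjobg
  Position 0: all 'c' => match
  Position 1: all 'j' => match
  Position 2: all 'o' => match
  Position 3: all 'b' => match
  Position 4: all 'g' => match
LCP = "cjobg" (length 5)

5


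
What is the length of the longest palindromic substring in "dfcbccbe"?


Input: "dfcbccbe"
Checking substrings for palindromes:
  [3:7] "bccb" (len 4) => palindrome
  [2:5] "cbc" (len 3) => palindrome
  [4:6] "cc" (len 2) => palindrome
Longest palindromic substring: "bccb" with length 4

4


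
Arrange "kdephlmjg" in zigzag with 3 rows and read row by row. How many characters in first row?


Zigzag "kdephlmjg" into 3 rows:
Placing characters:
  'k' => row 0
  'd' => row 1
  'e' => row 2
  'p' => row 1
  'h' => row 0
  'l' => row 1
  'm' => row 2
  'j' => row 1
  'g' => row 0
Rows:
  Row 0: "khg"
  Row 1: "dplj"
  Row 2: "em"
First row length: 3

3


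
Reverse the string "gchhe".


Input: gchhe
Reading characters right to left:
  Position 4: 'e'
  Position 3: 'h'
  Position 2: 'h'
  Position 1: 'c'
  Position 0: 'g'
Reversed: ehhcg

ehhcg


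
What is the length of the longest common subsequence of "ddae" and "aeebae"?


LCS of "ddae" and "aeebae"
DP table:
           a    e    e    b    a    e
      0    0    0    0    0    0    0
  d   0    0    0    0    0    0    0
  d   0    0    0    0    0    0    0
  a   0    1    1    1    1    1    1
  e   0    1    2    2    2    2    2
LCS length = dp[4][6] = 2

2


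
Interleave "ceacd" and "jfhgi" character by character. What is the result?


Interleaving "ceacd" and "jfhgi":
  Position 0: 'c' from first, 'j' from second => "cj"
  Position 1: 'e' from first, 'f' from second => "ef"
  Position 2: 'a' from first, 'h' from second => "ah"
  Position 3: 'c' from first, 'g' from second => "cg"
  Position 4: 'd' from first, 'i' from second => "di"
Result: cjefahcgdi

cjefahcgdi


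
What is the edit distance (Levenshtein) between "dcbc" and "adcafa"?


Computing edit distance: "dcbc" -> "adcafa"
DP table:
           a    d    c    a    f    a
      0    1    2    3    4    5    6
  d   1    1    1    2    3    4    5
  c   2    2    2    1    2    3    4
  b   3    3    3    2    2    3    4
  c   4    4    4    3    3    3    4
Edit distance = dp[4][6] = 4

4


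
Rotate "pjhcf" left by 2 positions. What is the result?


Input: "pjhcf", rotate left by 2
First 2 characters: "pj"
Remaining characters: "hcf"
Concatenate remaining + first: "hcf" + "pj" = "hcfpj"

hcfpj


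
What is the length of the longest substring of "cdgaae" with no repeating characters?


Input: "cdgaae"
Sliding window (track last position of each char):
  Position 0 ('c'): window [0,0] length 1 -- new best
  Position 1 ('d'): window [0,1] length 2 -- new best
  Position 2 ('g'): window [0,2] length 3 -- new best
  Position 3 ('a'): window [0,3] length 4 -- new best
  Position 4 ('a'): repeat (last at 3), move window start to 4
  Position 4 ('a'): window [4,4] length 1
  Position 5 ('e'): window [4,5] length 2
Longest substring with no repeats: "cdga" with length 4

4


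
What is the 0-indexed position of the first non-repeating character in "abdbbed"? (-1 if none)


Input: abdbbed
Character frequencies:
  'a': 1
  'b': 3
  'd': 2
  'e': 1
Scanning left to right for freq == 1:
  Position 0 ('a'): unique! => answer = 0

0


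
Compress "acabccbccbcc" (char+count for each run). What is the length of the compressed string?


Input: acabccbccbcc
Runs:
  'a' x 1 => "a1"
  'c' x 1 => "c1"
  'a' x 1 => "a1"
  'b' x 1 => "b1"
  'c' x 2 => "c2"
  'b' x 1 => "b1"
  'c' x 2 => "c2"
  'b' x 1 => "b1"
  'c' x 2 => "c2"
Compressed: "a1c1a1b1c2b1c2b1c2"
Compressed length: 18

18


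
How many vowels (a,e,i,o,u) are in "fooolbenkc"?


Input: fooolbenkc
Checking each character:
  'f' at position 0: consonant
  'o' at position 1: vowel (running total: 1)
  'o' at position 2: vowel (running total: 2)
  'o' at position 3: vowel (running total: 3)
  'l' at position 4: consonant
  'b' at position 5: consonant
  'e' at position 6: vowel (running total: 4)
  'n' at position 7: consonant
  'k' at position 8: consonant
  'c' at position 9: consonant
Total vowels: 4

4


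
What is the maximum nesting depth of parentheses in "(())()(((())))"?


Input: "(())()(((())))"
Tracking depth:
  Position 0 '(': depth becomes 1
  Position 1 '(': depth becomes 2
  Position 2 ')': depth becomes 1
  Position 3 ')': depth becomes 0
  Position 4 '(': depth becomes 1
  Position 5 ')': depth becomes 0
  Position 6 '(': depth becomes 1
  Position 7 '(': depth becomes 2
  Position 8 '(': depth becomes 3
  Position 9 '(': depth becomes 4
  Position 10 ')': depth becomes 3
  Position 11 ')': depth becomes 2
  Position 12 ')': depth becomes 1
  Position 13 ')': depth becomes 0
Maximum depth reached: 4

4


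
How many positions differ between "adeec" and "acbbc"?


Comparing "adeec" and "acbbc" position by position:
  Position 0: 'a' vs 'a' => same
  Position 1: 'd' vs 'c' => DIFFER
  Position 2: 'e' vs 'b' => DIFFER
  Position 3: 'e' vs 'b' => DIFFER
  Position 4: 'c' vs 'c' => same
Positions that differ: 3

3


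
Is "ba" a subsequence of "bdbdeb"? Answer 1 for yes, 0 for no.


Check if "ba" is a subsequence of "bdbdeb"
Greedy scan:
  Position 0 ('b'): matches sub[0] = 'b'
  Position 1 ('d'): no match needed
  Position 2 ('b'): no match needed
  Position 3 ('d'): no match needed
  Position 4 ('e'): no match needed
  Position 5 ('b'): no match needed
Only matched 1/2 characters => not a subsequence

0


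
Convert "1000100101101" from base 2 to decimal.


Input: "1000100101101" in base 2
Positional expansion:
  Digit '1' (value 1) x 2^12 = 4096
  Digit '0' (value 0) x 2^11 = 0
  Digit '0' (value 0) x 2^10 = 0
  Digit '0' (value 0) x 2^9 = 0
  Digit '1' (value 1) x 2^8 = 256
  Digit '0' (value 0) x 2^7 = 0
  Digit '0' (value 0) x 2^6 = 0
  Digit '1' (value 1) x 2^5 = 32
  Digit '0' (value 0) x 2^4 = 0
  Digit '1' (value 1) x 2^3 = 8
  Digit '1' (value 1) x 2^2 = 4
  Digit '0' (value 0) x 2^1 = 0
  Digit '1' (value 1) x 2^0 = 1
Sum = 4397

4397


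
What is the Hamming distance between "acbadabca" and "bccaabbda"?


Comparing "acbadabca" and "bccaabbda" position by position:
  Position 0: 'a' vs 'b' => differ
  Position 1: 'c' vs 'c' => same
  Position 2: 'b' vs 'c' => differ
  Position 3: 'a' vs 'a' => same
  Position 4: 'd' vs 'a' => differ
  Position 5: 'a' vs 'b' => differ
  Position 6: 'b' vs 'b' => same
  Position 7: 'c' vs 'd' => differ
  Position 8: 'a' vs 'a' => same
Total differences (Hamming distance): 5

5


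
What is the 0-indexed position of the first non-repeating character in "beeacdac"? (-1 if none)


Input: beeacdac
Character frequencies:
  'a': 2
  'b': 1
  'c': 2
  'd': 1
  'e': 2
Scanning left to right for freq == 1:
  Position 0 ('b'): unique! => answer = 0

0


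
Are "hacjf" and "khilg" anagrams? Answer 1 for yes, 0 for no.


Strings: "hacjf", "khilg"
Sorted first:  acfhj
Sorted second: ghikl
Differ at position 0: 'a' vs 'g' => not anagrams

0


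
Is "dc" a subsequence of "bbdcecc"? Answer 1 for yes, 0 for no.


Check if "dc" is a subsequence of "bbdcecc"
Greedy scan:
  Position 0 ('b'): no match needed
  Position 1 ('b'): no match needed
  Position 2 ('d'): matches sub[0] = 'd'
  Position 3 ('c'): matches sub[1] = 'c'
  Position 4 ('e'): no match needed
  Position 5 ('c'): no match needed
  Position 6 ('c'): no match needed
All 2 characters matched => is a subsequence

1


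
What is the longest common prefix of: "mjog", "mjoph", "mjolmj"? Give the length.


Words: mjog, mjoph, mjolmj
  Position 0: all 'm' => match
  Position 1: all 'j' => match
  Position 2: all 'o' => match
  Position 3: ('g', 'p', 'l') => mismatch, stop
LCP = "mjo" (length 3)

3


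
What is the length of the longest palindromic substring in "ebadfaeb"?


Input: "ebadfaeb"
Checking substrings for palindromes:
  No multi-char palindromic substrings found
Longest palindromic substring: "e" with length 1

1


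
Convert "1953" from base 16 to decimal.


Input: "1953" in base 16
Positional expansion:
  Digit '1' (value 1) x 16^3 = 4096
  Digit '9' (value 9) x 16^2 = 2304
  Digit '5' (value 5) x 16^1 = 80
  Digit '3' (value 3) x 16^0 = 3
Sum = 6483

6483


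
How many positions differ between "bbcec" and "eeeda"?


Comparing "bbcec" and "eeeda" position by position:
  Position 0: 'b' vs 'e' => DIFFER
  Position 1: 'b' vs 'e' => DIFFER
  Position 2: 'c' vs 'e' => DIFFER
  Position 3: 'e' vs 'd' => DIFFER
  Position 4: 'c' vs 'a' => DIFFER
Positions that differ: 5

5


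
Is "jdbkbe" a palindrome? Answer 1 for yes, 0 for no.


Input: jdbkbe
Reversed: ebkbdj
  Compare pos 0 ('j') with pos 5 ('e'): MISMATCH
  Compare pos 1 ('d') with pos 4 ('b'): MISMATCH
  Compare pos 2 ('b') with pos 3 ('k'): MISMATCH
Result: not a palindrome

0


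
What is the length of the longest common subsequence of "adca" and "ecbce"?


LCS of "adca" and "ecbce"
DP table:
           e    c    b    c    e
      0    0    0    0    0    0
  a   0    0    0    0    0    0
  d   0    0    0    0    0    0
  c   0    0    1    1    1    1
  a   0    0    1    1    1    1
LCS length = dp[4][5] = 1

1


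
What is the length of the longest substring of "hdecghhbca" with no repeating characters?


Input: "hdecghhbca"
Sliding window (track last position of each char):
  Position 0 ('h'): window [0,0] length 1 -- new best
  Position 1 ('d'): window [0,1] length 2 -- new best
  Position 2 ('e'): window [0,2] length 3 -- new best
  Position 3 ('c'): window [0,3] length 4 -- new best
  Position 4 ('g'): window [0,4] length 5 -- new best
  Position 5 ('h'): repeat (last at 0), move window start to 1
  Position 5 ('h'): window [1,5] length 5
  Position 6 ('h'): repeat (last at 5), move window start to 6
  Position 6 ('h'): window [6,6] length 1
  Position 7 ('b'): window [6,7] length 2
  Position 8 ('c'): window [6,8] length 3
  Position 9 ('a'): window [6,9] length 4
Longest substring with no repeats: "hdecg" with length 5

5


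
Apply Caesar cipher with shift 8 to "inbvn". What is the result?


Caesar cipher: shift "inbvn" by 8
  'i' (pos 8) + 8 = pos 16 = 'q'
  'n' (pos 13) + 8 = pos 21 = 'v'
  'b' (pos 1) + 8 = pos 9 = 'j'
  'v' (pos 21) + 8 = pos 3 = 'd'
  'n' (pos 13) + 8 = pos 21 = 'v'
Result: qvjdv

qvjdv


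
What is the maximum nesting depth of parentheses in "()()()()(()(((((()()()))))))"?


Input: "()()()()(()(((((()()()))))))"
Tracking depth:
  Position 0 '(': depth becomes 1
  Position 1 ')': depth becomes 0
  Position 2 '(': depth becomes 1
  Position 3 ')': depth becomes 0
  Position 4 '(': depth becomes 1
  Position 5 ')': depth becomes 0
  Position 6 '(': depth becomes 1
  Position 7 ')': depth becomes 0
  Position 8 '(': depth becomes 1
  Position 9 '(': depth becomes 2
  Position 10 ')': depth becomes 1
  Position 11 '(': depth becomes 2
  Position 12 '(': depth becomes 3
  Position 13 '(': depth becomes 4
  Position 14 '(': depth becomes 5
  Position 15 '(': depth becomes 6
  Position 16 '(': depth becomes 7
  Position 17 ')': depth becomes 6
  Position 18 '(': depth becomes 7
  Position 19 ')': depth becomes 6
  Position 20 '(': depth becomes 7
  Position 21 ')': depth becomes 6
  Position 22 ')': depth becomes 5
  Position 23 ')': depth becomes 4
  Position 24 ')': depth becomes 3
  Position 25 ')': depth becomes 2
  Position 26 ')': depth becomes 1
  Position 27 ')': depth becomes 0
Maximum depth reached: 7

7


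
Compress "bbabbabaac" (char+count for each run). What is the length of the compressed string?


Input: bbabbabaac
Runs:
  'b' x 2 => "b2"
  'a' x 1 => "a1"
  'b' x 2 => "b2"
  'a' x 1 => "a1"
  'b' x 1 => "b1"
  'a' x 2 => "a2"
  'c' x 1 => "c1"
Compressed: "b2a1b2a1b1a2c1"
Compressed length: 14

14


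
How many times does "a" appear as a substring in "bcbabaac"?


Searching for "a" in "bcbabaac"
Scanning each position:
  Position 0: "b" => no
  Position 1: "c" => no
  Position 2: "b" => no
  Position 3: "a" => MATCH
  Position 4: "b" => no
  Position 5: "a" => MATCH
  Position 6: "a" => MATCH
  Position 7: "c" => no
Total occurrences: 3

3


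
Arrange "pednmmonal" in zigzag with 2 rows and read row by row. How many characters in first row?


Zigzag "pednmmonal" into 2 rows:
Placing characters:
  'p' => row 0
  'e' => row 1
  'd' => row 0
  'n' => row 1
  'm' => row 0
  'm' => row 1
  'o' => row 0
  'n' => row 1
  'a' => row 0
  'l' => row 1
Rows:
  Row 0: "pdmoa"
  Row 1: "enmnl"
First row length: 5

5


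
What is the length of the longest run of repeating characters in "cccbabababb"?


Input: "cccbabababb"
Scanning for longest run:
  Position 1 ('c'): continues run of 'c', length=2
  Position 2 ('c'): continues run of 'c', length=3
  Position 3 ('b'): new char, reset run to 1
  Position 4 ('a'): new char, reset run to 1
  Position 5 ('b'): new char, reset run to 1
  Position 6 ('a'): new char, reset run to 1
  Position 7 ('b'): new char, reset run to 1
  Position 8 ('a'): new char, reset run to 1
  Position 9 ('b'): new char, reset run to 1
  Position 10 ('b'): continues run of 'b', length=2
Longest run: 'c' with length 3

3


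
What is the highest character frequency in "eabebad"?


Input: eabebad
Character counts:
  'a': 2
  'b': 2
  'd': 1
  'e': 2
Maximum frequency: 2

2


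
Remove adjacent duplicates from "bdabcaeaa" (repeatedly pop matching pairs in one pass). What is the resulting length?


Input: bdabcaeaa
Stack-based adjacent duplicate removal:
  Read 'b': push. Stack: b
  Read 'd': push. Stack: bd
  Read 'a': push. Stack: bda
  Read 'b': push. Stack: bdab
  Read 'c': push. Stack: bdabc
  Read 'a': push. Stack: bdabca
  Read 'e': push. Stack: bdabcae
  Read 'a': push. Stack: bdabcaea
  Read 'a': matches stack top 'a' => pop. Stack: bdabcae
Final stack: "bdabcae" (length 7)

7


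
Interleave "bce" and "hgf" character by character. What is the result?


Interleaving "bce" and "hgf":
  Position 0: 'b' from first, 'h' from second => "bh"
  Position 1: 'c' from first, 'g' from second => "cg"
  Position 2: 'e' from first, 'f' from second => "ef"
Result: bhcgef

bhcgef


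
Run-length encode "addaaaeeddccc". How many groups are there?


Input: addaaaeeddccc
Scanning for consecutive runs:
  Group 1: 'a' x 1 (positions 0-0)
  Group 2: 'd' x 2 (positions 1-2)
  Group 3: 'a' x 3 (positions 3-5)
  Group 4: 'e' x 2 (positions 6-7)
  Group 5: 'd' x 2 (positions 8-9)
  Group 6: 'c' x 3 (positions 10-12)
Total groups: 6

6


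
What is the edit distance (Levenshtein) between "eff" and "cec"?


Computing edit distance: "eff" -> "cec"
DP table:
           c    e    c
      0    1    2    3
  e   1    1    1    2
  f   2    2    2    2
  f   3    3    3    3
Edit distance = dp[3][3] = 3

3


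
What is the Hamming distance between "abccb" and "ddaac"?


Comparing "abccb" and "ddaac" position by position:
  Position 0: 'a' vs 'd' => differ
  Position 1: 'b' vs 'd' => differ
  Position 2: 'c' vs 'a' => differ
  Position 3: 'c' vs 'a' => differ
  Position 4: 'b' vs 'c' => differ
Total differences (Hamming distance): 5

5


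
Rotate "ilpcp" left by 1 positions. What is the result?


Input: "ilpcp", rotate left by 1
First 1 characters: "i"
Remaining characters: "lpcp"
Concatenate remaining + first: "lpcp" + "i" = "lpcpi"

lpcpi


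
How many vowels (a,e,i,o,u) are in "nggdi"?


Input: nggdi
Checking each character:
  'n' at position 0: consonant
  'g' at position 1: consonant
  'g' at position 2: consonant
  'd' at position 3: consonant
  'i' at position 4: vowel (running total: 1)
Total vowels: 1

1


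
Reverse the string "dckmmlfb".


Input: dckmmlfb
Reading characters right to left:
  Position 7: 'b'
  Position 6: 'f'
  Position 5: 'l'
  Position 4: 'm'
  Position 3: 'm'
  Position 2: 'k'
  Position 1: 'c'
  Position 0: 'd'
Reversed: bflmmkcd

bflmmkcd


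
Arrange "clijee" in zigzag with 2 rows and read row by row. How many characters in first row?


Zigzag "clijee" into 2 rows:
Placing characters:
  'c' => row 0
  'l' => row 1
  'i' => row 0
  'j' => row 1
  'e' => row 0
  'e' => row 1
Rows:
  Row 0: "cie"
  Row 1: "lje"
First row length: 3

3


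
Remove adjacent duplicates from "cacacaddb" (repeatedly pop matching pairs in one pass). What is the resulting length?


Input: cacacaddb
Stack-based adjacent duplicate removal:
  Read 'c': push. Stack: c
  Read 'a': push. Stack: ca
  Read 'c': push. Stack: cac
  Read 'a': push. Stack: caca
  Read 'c': push. Stack: cacac
  Read 'a': push. Stack: cacaca
  Read 'd': push. Stack: cacacad
  Read 'd': matches stack top 'd' => pop. Stack: cacaca
  Read 'b': push. Stack: cacacab
Final stack: "cacacab" (length 7)

7


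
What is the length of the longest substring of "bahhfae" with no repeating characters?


Input: "bahhfae"
Sliding window (track last position of each char):
  Position 0 ('b'): window [0,0] length 1 -- new best
  Position 1 ('a'): window [0,1] length 2 -- new best
  Position 2 ('h'): window [0,2] length 3 -- new best
  Position 3 ('h'): repeat (last at 2), move window start to 3
  Position 3 ('h'): window [3,3] length 1
  Position 4 ('f'): window [3,4] length 2
  Position 5 ('a'): window [3,5] length 3
  Position 6 ('e'): window [3,6] length 4 -- new best
Longest substring with no repeats: "hfae" with length 4

4


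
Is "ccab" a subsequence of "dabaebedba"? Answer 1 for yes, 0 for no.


Check if "ccab" is a subsequence of "dabaebedba"
Greedy scan:
  Position 0 ('d'): no match needed
  Position 1 ('a'): no match needed
  Position 2 ('b'): no match needed
  Position 3 ('a'): no match needed
  Position 4 ('e'): no match needed
  Position 5 ('b'): no match needed
  Position 6 ('e'): no match needed
  Position 7 ('d'): no match needed
  Position 8 ('b'): no match needed
  Position 9 ('a'): no match needed
Only matched 0/4 characters => not a subsequence

0


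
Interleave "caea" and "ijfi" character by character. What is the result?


Interleaving "caea" and "ijfi":
  Position 0: 'c' from first, 'i' from second => "ci"
  Position 1: 'a' from first, 'j' from second => "aj"
  Position 2: 'e' from first, 'f' from second => "ef"
  Position 3: 'a' from first, 'i' from second => "ai"
Result: ciajefai

ciajefai


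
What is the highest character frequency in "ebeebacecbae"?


Input: ebeebacecbae
Character counts:
  'a': 2
  'b': 3
  'c': 2
  'e': 5
Maximum frequency: 5

5


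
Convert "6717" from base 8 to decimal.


Input: "6717" in base 8
Positional expansion:
  Digit '6' (value 6) x 8^3 = 3072
  Digit '7' (value 7) x 8^2 = 448
  Digit '1' (value 1) x 8^1 = 8
  Digit '7' (value 7) x 8^0 = 7
Sum = 3535

3535


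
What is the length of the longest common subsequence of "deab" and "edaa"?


LCS of "deab" and "edaa"
DP table:
           e    d    a    a
      0    0    0    0    0
  d   0    0    1    1    1
  e   0    1    1    1    1
  a   0    1    1    2    2
  b   0    1    1    2    2
LCS length = dp[4][4] = 2

2


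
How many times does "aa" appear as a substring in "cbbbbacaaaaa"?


Searching for "aa" in "cbbbbacaaaaa"
Scanning each position:
  Position 0: "cb" => no
  Position 1: "bb" => no
  Position 2: "bb" => no
  Position 3: "bb" => no
  Position 4: "ba" => no
  Position 5: "ac" => no
  Position 6: "ca" => no
  Position 7: "aa" => MATCH
  Position 8: "aa" => MATCH
  Position 9: "aa" => MATCH
  Position 10: "aa" => MATCH
Total occurrences: 4

4


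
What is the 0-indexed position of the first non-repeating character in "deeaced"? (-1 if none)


Input: deeaced
Character frequencies:
  'a': 1
  'c': 1
  'd': 2
  'e': 3
Scanning left to right for freq == 1:
  Position 0 ('d'): freq=2, skip
  Position 1 ('e'): freq=3, skip
  Position 2 ('e'): freq=3, skip
  Position 3 ('a'): unique! => answer = 3

3


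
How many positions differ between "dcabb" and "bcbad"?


Comparing "dcabb" and "bcbad" position by position:
  Position 0: 'd' vs 'b' => DIFFER
  Position 1: 'c' vs 'c' => same
  Position 2: 'a' vs 'b' => DIFFER
  Position 3: 'b' vs 'a' => DIFFER
  Position 4: 'b' vs 'd' => DIFFER
Positions that differ: 4

4


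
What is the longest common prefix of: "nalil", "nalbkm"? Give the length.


Words: nalil, nalbkm
  Position 0: all 'n' => match
  Position 1: all 'a' => match
  Position 2: all 'l' => match
  Position 3: ('i', 'b') => mismatch, stop
LCP = "nal" (length 3)

3


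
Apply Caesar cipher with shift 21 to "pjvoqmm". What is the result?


Caesar cipher: shift "pjvoqmm" by 21
  'p' (pos 15) + 21 = pos 10 = 'k'
  'j' (pos 9) + 21 = pos 4 = 'e'
  'v' (pos 21) + 21 = pos 16 = 'q'
  'o' (pos 14) + 21 = pos 9 = 'j'
  'q' (pos 16) + 21 = pos 11 = 'l'
  'm' (pos 12) + 21 = pos 7 = 'h'
  'm' (pos 12) + 21 = pos 7 = 'h'
Result: keqjlhh

keqjlhh


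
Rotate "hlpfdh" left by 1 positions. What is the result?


Input: "hlpfdh", rotate left by 1
First 1 characters: "h"
Remaining characters: "lpfdh"
Concatenate remaining + first: "lpfdh" + "h" = "lpfdhh"

lpfdhh


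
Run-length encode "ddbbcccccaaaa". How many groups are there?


Input: ddbbcccccaaaa
Scanning for consecutive runs:
  Group 1: 'd' x 2 (positions 0-1)
  Group 2: 'b' x 2 (positions 2-3)
  Group 3: 'c' x 5 (positions 4-8)
  Group 4: 'a' x 4 (positions 9-12)
Total groups: 4

4


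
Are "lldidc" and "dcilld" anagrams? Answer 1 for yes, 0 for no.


Strings: "lldidc", "dcilld"
Sorted first:  cddill
Sorted second: cddill
Sorted forms match => anagrams

1


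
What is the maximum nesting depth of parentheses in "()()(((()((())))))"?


Input: "()()(((()((())))))"
Tracking depth:
  Position 0 '(': depth becomes 1
  Position 1 ')': depth becomes 0
  Position 2 '(': depth becomes 1
  Position 3 ')': depth becomes 0
  Position 4 '(': depth becomes 1
  Position 5 '(': depth becomes 2
  Position 6 '(': depth becomes 3
  Position 7 '(': depth becomes 4
  Position 8 ')': depth becomes 3
  Position 9 '(': depth becomes 4
  Position 10 '(': depth becomes 5
  Position 11 '(': depth becomes 6
  Position 12 ')': depth becomes 5
  Position 13 ')': depth becomes 4
  Position 14 ')': depth becomes 3
  Position 15 ')': depth becomes 2
  Position 16 ')': depth becomes 1
  Position 17 ')': depth becomes 0
Maximum depth reached: 6

6


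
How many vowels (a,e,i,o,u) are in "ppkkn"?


Input: ppkkn
Checking each character:
  'p' at position 0: consonant
  'p' at position 1: consonant
  'k' at position 2: consonant
  'k' at position 3: consonant
  'n' at position 4: consonant
Total vowels: 0

0


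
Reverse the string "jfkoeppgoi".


Input: jfkoeppgoi
Reading characters right to left:
  Position 9: 'i'
  Position 8: 'o'
  Position 7: 'g'
  Position 6: 'p'
  Position 5: 'p'
  Position 4: 'e'
  Position 3: 'o'
  Position 2: 'k'
  Position 1: 'f'
  Position 0: 'j'
Reversed: iogppeokfj

iogppeokfj


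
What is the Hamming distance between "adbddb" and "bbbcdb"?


Comparing "adbddb" and "bbbcdb" position by position:
  Position 0: 'a' vs 'b' => differ
  Position 1: 'd' vs 'b' => differ
  Position 2: 'b' vs 'b' => same
  Position 3: 'd' vs 'c' => differ
  Position 4: 'd' vs 'd' => same
  Position 5: 'b' vs 'b' => same
Total differences (Hamming distance): 3

3


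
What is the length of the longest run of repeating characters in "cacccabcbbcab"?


Input: "cacccabcbbcab"
Scanning for longest run:
  Position 1 ('a'): new char, reset run to 1
  Position 2 ('c'): new char, reset run to 1
  Position 3 ('c'): continues run of 'c', length=2
  Position 4 ('c'): continues run of 'c', length=3
  Position 5 ('a'): new char, reset run to 1
  Position 6 ('b'): new char, reset run to 1
  Position 7 ('c'): new char, reset run to 1
  Position 8 ('b'): new char, reset run to 1
  Position 9 ('b'): continues run of 'b', length=2
  Position 10 ('c'): new char, reset run to 1
  Position 11 ('a'): new char, reset run to 1
  Position 12 ('b'): new char, reset run to 1
Longest run: 'c' with length 3

3


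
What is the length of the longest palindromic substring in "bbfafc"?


Input: "bbfafc"
Checking substrings for palindromes:
  [2:5] "faf" (len 3) => palindrome
  [0:2] "bb" (len 2) => palindrome
Longest palindromic substring: "faf" with length 3

3


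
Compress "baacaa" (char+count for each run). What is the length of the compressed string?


Input: baacaa
Runs:
  'b' x 1 => "b1"
  'a' x 2 => "a2"
  'c' x 1 => "c1"
  'a' x 2 => "a2"
Compressed: "b1a2c1a2"
Compressed length: 8

8


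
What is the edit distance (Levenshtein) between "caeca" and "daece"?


Computing edit distance: "caeca" -> "daece"
DP table:
           d    a    e    c    e
      0    1    2    3    4    5
  c   1    1    2    3    3    4
  a   2    2    1    2    3    4
  e   3    3    2    1    2    3
  c   4    4    3    2    1    2
  a   5    5    4    3    2    2
Edit distance = dp[5][5] = 2

2


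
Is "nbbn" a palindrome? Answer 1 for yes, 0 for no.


Input: nbbn
Reversed: nbbn
  Compare pos 0 ('n') with pos 3 ('n'): match
  Compare pos 1 ('b') with pos 2 ('b'): match
Result: palindrome

1


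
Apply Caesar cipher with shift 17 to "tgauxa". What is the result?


Caesar cipher: shift "tgauxa" by 17
  't' (pos 19) + 17 = pos 10 = 'k'
  'g' (pos 6) + 17 = pos 23 = 'x'
  'a' (pos 0) + 17 = pos 17 = 'r'
  'u' (pos 20) + 17 = pos 11 = 'l'
  'x' (pos 23) + 17 = pos 14 = 'o'
  'a' (pos 0) + 17 = pos 17 = 'r'
Result: kxrlor

kxrlor


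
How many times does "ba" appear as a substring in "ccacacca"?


Searching for "ba" in "ccacacca"
Scanning each position:
  Position 0: "cc" => no
  Position 1: "ca" => no
  Position 2: "ac" => no
  Position 3: "ca" => no
  Position 4: "ac" => no
  Position 5: "cc" => no
  Position 6: "ca" => no
Total occurrences: 0

0


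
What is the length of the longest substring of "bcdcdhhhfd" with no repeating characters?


Input: "bcdcdhhhfd"
Sliding window (track last position of each char):
  Position 0 ('b'): window [0,0] length 1 -- new best
  Position 1 ('c'): window [0,1] length 2 -- new best
  Position 2 ('d'): window [0,2] length 3 -- new best
  Position 3 ('c'): repeat (last at 1), move window start to 2
  Position 3 ('c'): window [2,3] length 2
  Position 4 ('d'): repeat (last at 2), move window start to 3
  Position 4 ('d'): window [3,4] length 2
  Position 5 ('h'): window [3,5] length 3
  Position 6 ('h'): repeat (last at 5), move window start to 6
  Position 6 ('h'): window [6,6] length 1
  Position 7 ('h'): repeat (last at 6), move window start to 7
  Position 7 ('h'): window [7,7] length 1
  Position 8 ('f'): window [7,8] length 2
  Position 9 ('d'): window [7,9] length 3
Longest substring with no repeats: "bcd" with length 3

3


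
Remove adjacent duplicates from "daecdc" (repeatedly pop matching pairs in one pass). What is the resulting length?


Input: daecdc
Stack-based adjacent duplicate removal:
  Read 'd': push. Stack: d
  Read 'a': push. Stack: da
  Read 'e': push. Stack: dae
  Read 'c': push. Stack: daec
  Read 'd': push. Stack: daecd
  Read 'c': push. Stack: daecdc
Final stack: "daecdc" (length 6)

6


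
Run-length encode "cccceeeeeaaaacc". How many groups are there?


Input: cccceeeeeaaaacc
Scanning for consecutive runs:
  Group 1: 'c' x 4 (positions 0-3)
  Group 2: 'e' x 5 (positions 4-8)
  Group 3: 'a' x 4 (positions 9-12)
  Group 4: 'c' x 2 (positions 13-14)
Total groups: 4

4


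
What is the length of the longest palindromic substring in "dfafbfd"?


Input: "dfafbfd"
Checking substrings for palindromes:
  [1:4] "faf" (len 3) => palindrome
  [3:6] "fbf" (len 3) => palindrome
Longest palindromic substring: "faf" with length 3

3


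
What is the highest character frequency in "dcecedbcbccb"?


Input: dcecedbcbccb
Character counts:
  'b': 3
  'c': 5
  'd': 2
  'e': 2
Maximum frequency: 5

5


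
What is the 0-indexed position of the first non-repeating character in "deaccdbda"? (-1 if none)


Input: deaccdbda
Character frequencies:
  'a': 2
  'b': 1
  'c': 2
  'd': 3
  'e': 1
Scanning left to right for freq == 1:
  Position 0 ('d'): freq=3, skip
  Position 1 ('e'): unique! => answer = 1

1


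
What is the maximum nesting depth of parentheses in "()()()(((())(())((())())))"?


Input: "()()()(((())(())((())())))"
Tracking depth:
  Position 0 '(': depth becomes 1
  Position 1 ')': depth becomes 0
  Position 2 '(': depth becomes 1
  Position 3 ')': depth becomes 0
  Position 4 '(': depth becomes 1
  Position 5 ')': depth becomes 0
  Position 6 '(': depth becomes 1
  Position 7 '(': depth becomes 2
  Position 8 '(': depth becomes 3
  Position 9 '(': depth becomes 4
  Position 10 ')': depth becomes 3
  Position 11 ')': depth becomes 2
  Position 12 '(': depth becomes 3
  Position 13 '(': depth becomes 4
  Position 14 ')': depth becomes 3
  Position 15 ')': depth becomes 2
  Position 16 '(': depth becomes 3
  Position 17 '(': depth becomes 4
  Position 18 '(': depth becomes 5
  Position 19 ')': depth becomes 4
  Position 20 ')': depth becomes 3
  Position 21 '(': depth becomes 4
  Position 22 ')': depth becomes 3
  Position 23 ')': depth becomes 2
  Position 24 ')': depth becomes 1
  Position 25 ')': depth becomes 0
Maximum depth reached: 5

5


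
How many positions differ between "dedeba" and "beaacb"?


Comparing "dedeba" and "beaacb" position by position:
  Position 0: 'd' vs 'b' => DIFFER
  Position 1: 'e' vs 'e' => same
  Position 2: 'd' vs 'a' => DIFFER
  Position 3: 'e' vs 'a' => DIFFER
  Position 4: 'b' vs 'c' => DIFFER
  Position 5: 'a' vs 'b' => DIFFER
Positions that differ: 5

5


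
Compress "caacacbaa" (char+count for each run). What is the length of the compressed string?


Input: caacacbaa
Runs:
  'c' x 1 => "c1"
  'a' x 2 => "a2"
  'c' x 1 => "c1"
  'a' x 1 => "a1"
  'c' x 1 => "c1"
  'b' x 1 => "b1"
  'a' x 2 => "a2"
Compressed: "c1a2c1a1c1b1a2"
Compressed length: 14

14


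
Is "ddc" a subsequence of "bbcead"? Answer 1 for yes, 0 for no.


Check if "ddc" is a subsequence of "bbcead"
Greedy scan:
  Position 0 ('b'): no match needed
  Position 1 ('b'): no match needed
  Position 2 ('c'): no match needed
  Position 3 ('e'): no match needed
  Position 4 ('a'): no match needed
  Position 5 ('d'): matches sub[0] = 'd'
Only matched 1/3 characters => not a subsequence

0


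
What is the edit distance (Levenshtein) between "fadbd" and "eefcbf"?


Computing edit distance: "fadbd" -> "eefcbf"
DP table:
           e    e    f    c    b    f
      0    1    2    3    4    5    6
  f   1    1    2    2    3    4    5
  a   2    2    2    3    3    4    5
  d   3    3    3    3    4    4    5
  b   4    4    4    4    4    4    5
  d   5    5    5    5    5    5    5
Edit distance = dp[5][6] = 5

5


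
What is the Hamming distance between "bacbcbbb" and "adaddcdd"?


Comparing "bacbcbbb" and "adaddcdd" position by position:
  Position 0: 'b' vs 'a' => differ
  Position 1: 'a' vs 'd' => differ
  Position 2: 'c' vs 'a' => differ
  Position 3: 'b' vs 'd' => differ
  Position 4: 'c' vs 'd' => differ
  Position 5: 'b' vs 'c' => differ
  Position 6: 'b' vs 'd' => differ
  Position 7: 'b' vs 'd' => differ
Total differences (Hamming distance): 8

8


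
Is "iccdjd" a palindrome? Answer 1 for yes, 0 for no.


Input: iccdjd
Reversed: djdcci
  Compare pos 0 ('i') with pos 5 ('d'): MISMATCH
  Compare pos 1 ('c') with pos 4 ('j'): MISMATCH
  Compare pos 2 ('c') with pos 3 ('d'): MISMATCH
Result: not a palindrome

0


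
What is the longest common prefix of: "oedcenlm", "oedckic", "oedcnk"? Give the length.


Words: oedcenlm, oedckic, oedcnk
  Position 0: all 'o' => match
  Position 1: all 'e' => match
  Position 2: all 'd' => match
  Position 3: all 'c' => match
  Position 4: ('e', 'k', 'n') => mismatch, stop
LCP = "oedc" (length 4)

4


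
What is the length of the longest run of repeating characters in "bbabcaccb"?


Input: "bbabcaccb"
Scanning for longest run:
  Position 1 ('b'): continues run of 'b', length=2
  Position 2 ('a'): new char, reset run to 1
  Position 3 ('b'): new char, reset run to 1
  Position 4 ('c'): new char, reset run to 1
  Position 5 ('a'): new char, reset run to 1
  Position 6 ('c'): new char, reset run to 1
  Position 7 ('c'): continues run of 'c', length=2
  Position 8 ('b'): new char, reset run to 1
Longest run: 'b' with length 2

2


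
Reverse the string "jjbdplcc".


Input: jjbdplcc
Reading characters right to left:
  Position 7: 'c'
  Position 6: 'c'
  Position 5: 'l'
  Position 4: 'p'
  Position 3: 'd'
  Position 2: 'b'
  Position 1: 'j'
  Position 0: 'j'
Reversed: cclpdbjj

cclpdbjj


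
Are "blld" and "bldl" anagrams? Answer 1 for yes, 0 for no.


Strings: "blld", "bldl"
Sorted first:  bdll
Sorted second: bdll
Sorted forms match => anagrams

1


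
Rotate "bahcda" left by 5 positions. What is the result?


Input: "bahcda", rotate left by 5
First 5 characters: "bahcd"
Remaining characters: "a"
Concatenate remaining + first: "a" + "bahcd" = "abahcd"

abahcd


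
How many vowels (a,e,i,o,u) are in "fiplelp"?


Input: fiplelp
Checking each character:
  'f' at position 0: consonant
  'i' at position 1: vowel (running total: 1)
  'p' at position 2: consonant
  'l' at position 3: consonant
  'e' at position 4: vowel (running total: 2)
  'l' at position 5: consonant
  'p' at position 6: consonant
Total vowels: 2

2


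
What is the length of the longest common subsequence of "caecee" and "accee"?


LCS of "caecee" and "accee"
DP table:
           a    c    c    e    e
      0    0    0    0    0    0
  c   0    0    1    1    1    1
  a   0    1    1    1    1    1
  e   0    1    1    1    2    2
  c   0    1    2    2    2    2
  e   0    1    2    2    3    3
  e   0    1    2    2    3    4
LCS length = dp[6][5] = 4

4


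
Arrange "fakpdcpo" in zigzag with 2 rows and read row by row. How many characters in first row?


Zigzag "fakpdcpo" into 2 rows:
Placing characters:
  'f' => row 0
  'a' => row 1
  'k' => row 0
  'p' => row 1
  'd' => row 0
  'c' => row 1
  'p' => row 0
  'o' => row 1
Rows:
  Row 0: "fkdp"
  Row 1: "apco"
First row length: 4

4


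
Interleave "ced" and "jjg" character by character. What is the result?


Interleaving "ced" and "jjg":
  Position 0: 'c' from first, 'j' from second => "cj"
  Position 1: 'e' from first, 'j' from second => "ej"
  Position 2: 'd' from first, 'g' from second => "dg"
Result: cjejdg

cjejdg


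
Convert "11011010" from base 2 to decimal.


Input: "11011010" in base 2
Positional expansion:
  Digit '1' (value 1) x 2^7 = 128
  Digit '1' (value 1) x 2^6 = 64
  Digit '0' (value 0) x 2^5 = 0
  Digit '1' (value 1) x 2^4 = 16
  Digit '1' (value 1) x 2^3 = 8
  Digit '0' (value 0) x 2^2 = 0
  Digit '1' (value 1) x 2^1 = 2
  Digit '0' (value 0) x 2^0 = 0
Sum = 218

218


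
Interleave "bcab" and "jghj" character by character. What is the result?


Interleaving "bcab" and "jghj":
  Position 0: 'b' from first, 'j' from second => "bj"
  Position 1: 'c' from first, 'g' from second => "cg"
  Position 2: 'a' from first, 'h' from second => "ah"
  Position 3: 'b' from first, 'j' from second => "bj"
Result: bjcgahbj

bjcgahbj


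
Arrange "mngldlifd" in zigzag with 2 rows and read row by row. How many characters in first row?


Zigzag "mngldlifd" into 2 rows:
Placing characters:
  'm' => row 0
  'n' => row 1
  'g' => row 0
  'l' => row 1
  'd' => row 0
  'l' => row 1
  'i' => row 0
  'f' => row 1
  'd' => row 0
Rows:
  Row 0: "mgdid"
  Row 1: "nllf"
First row length: 5

5


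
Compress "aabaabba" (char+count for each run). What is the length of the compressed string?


Input: aabaabba
Runs:
  'a' x 2 => "a2"
  'b' x 1 => "b1"
  'a' x 2 => "a2"
  'b' x 2 => "b2"
  'a' x 1 => "a1"
Compressed: "a2b1a2b2a1"
Compressed length: 10

10


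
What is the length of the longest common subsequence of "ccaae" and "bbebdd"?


LCS of "ccaae" and "bbebdd"
DP table:
           b    b    e    b    d    d
      0    0    0    0    0    0    0
  c   0    0    0    0    0    0    0
  c   0    0    0    0    0    0    0
  a   0    0    0    0    0    0    0
  a   0    0    0    0    0    0    0
  e   0    0    0    1    1    1    1
LCS length = dp[5][6] = 1

1


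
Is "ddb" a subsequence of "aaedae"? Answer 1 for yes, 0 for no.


Check if "ddb" is a subsequence of "aaedae"
Greedy scan:
  Position 0 ('a'): no match needed
  Position 1 ('a'): no match needed
  Position 2 ('e'): no match needed
  Position 3 ('d'): matches sub[0] = 'd'
  Position 4 ('a'): no match needed
  Position 5 ('e'): no match needed
Only matched 1/3 characters => not a subsequence

0


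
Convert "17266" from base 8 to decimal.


Input: "17266" in base 8
Positional expansion:
  Digit '1' (value 1) x 8^4 = 4096
  Digit '7' (value 7) x 8^3 = 3584
  Digit '2' (value 2) x 8^2 = 128
  Digit '6' (value 6) x 8^1 = 48
  Digit '6' (value 6) x 8^0 = 6
Sum = 7862

7862


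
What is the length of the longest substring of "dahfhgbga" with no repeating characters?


Input: "dahfhgbga"
Sliding window (track last position of each char):
  Position 0 ('d'): window [0,0] length 1 -- new best
  Position 1 ('a'): window [0,1] length 2 -- new best
  Position 2 ('h'): window [0,2] length 3 -- new best
  Position 3 ('f'): window [0,3] length 4 -- new best
  Position 4 ('h'): repeat (last at 2), move window start to 3
  Position 4 ('h'): window [3,4] length 2
  Position 5 ('g'): window [3,5] length 3
  Position 6 ('b'): window [3,6] length 4
  Position 7 ('g'): repeat (last at 5), move window start to 6
  Position 7 ('g'): window [6,7] length 2
  Position 8 ('a'): window [6,8] length 3
Longest substring with no repeats: "dahf" with length 4

4


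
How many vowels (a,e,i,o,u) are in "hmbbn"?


Input: hmbbn
Checking each character:
  'h' at position 0: consonant
  'm' at position 1: consonant
  'b' at position 2: consonant
  'b' at position 3: consonant
  'n' at position 4: consonant
Total vowels: 0

0


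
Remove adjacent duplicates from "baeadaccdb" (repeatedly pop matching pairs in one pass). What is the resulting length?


Input: baeadaccdb
Stack-based adjacent duplicate removal:
  Read 'b': push. Stack: b
  Read 'a': push. Stack: ba
  Read 'e': push. Stack: bae
  Read 'a': push. Stack: baea
  Read 'd': push. Stack: baead
  Read 'a': push. Stack: baeada
  Read 'c': push. Stack: baeadac
  Read 'c': matches stack top 'c' => pop. Stack: baeada
  Read 'd': push. Stack: baeadad
  Read 'b': push. Stack: baeadadb
Final stack: "baeadadb" (length 8)

8


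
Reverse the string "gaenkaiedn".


Input: gaenkaiedn
Reading characters right to left:
  Position 9: 'n'
  Position 8: 'd'
  Position 7: 'e'
  Position 6: 'i'
  Position 5: 'a'
  Position 4: 'k'
  Position 3: 'n'
  Position 2: 'e'
  Position 1: 'a'
  Position 0: 'g'
Reversed: ndeiakneag

ndeiakneag


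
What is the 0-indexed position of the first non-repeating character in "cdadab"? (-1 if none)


Input: cdadab
Character frequencies:
  'a': 2
  'b': 1
  'c': 1
  'd': 2
Scanning left to right for freq == 1:
  Position 0 ('c'): unique! => answer = 0

0


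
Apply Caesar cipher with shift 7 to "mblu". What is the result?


Caesar cipher: shift "mblu" by 7
  'm' (pos 12) + 7 = pos 19 = 't'
  'b' (pos 1) + 7 = pos 8 = 'i'
  'l' (pos 11) + 7 = pos 18 = 's'
  'u' (pos 20) + 7 = pos 1 = 'b'
Result: tisb

tisb
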